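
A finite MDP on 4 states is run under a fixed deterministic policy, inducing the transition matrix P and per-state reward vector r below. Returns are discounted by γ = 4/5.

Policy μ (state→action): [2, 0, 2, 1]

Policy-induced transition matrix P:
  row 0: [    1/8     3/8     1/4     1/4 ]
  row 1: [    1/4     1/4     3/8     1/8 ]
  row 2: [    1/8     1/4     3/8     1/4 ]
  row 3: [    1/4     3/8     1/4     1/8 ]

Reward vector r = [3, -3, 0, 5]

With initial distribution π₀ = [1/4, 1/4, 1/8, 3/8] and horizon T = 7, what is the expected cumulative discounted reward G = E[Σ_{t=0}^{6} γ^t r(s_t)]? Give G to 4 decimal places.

G = 3.5790

t=0: π = [0.2500, 0.2500, 0.1250, 0.3750], E[r] = 1.8750, γ^t·E[r] = 1.875000, running G = 1.875000
t=1: π = [0.2031, 0.3281, 0.2969, 0.1719], E[r] = 0.4844, γ^t·E[r] = 0.387500, running G = 2.262500
t=2: π = [0.1875, 0.2969, 0.3281, 0.1875], E[r] = 0.6094, γ^t·E[r] = 0.390000, running G = 2.652500
t=3: π = [0.1855, 0.2969, 0.3281, 0.1895], E[r] = 0.6133, γ^t·E[r] = 0.314000, running G = 2.966500
t=4: π = [0.1858, 0.2969, 0.3281, 0.1892], E[r] = 0.6128, γ^t·E[r] = 0.251000, running G = 3.217500
t=5: π = [0.1858, 0.2969, 0.3281, 0.1892], E[r] = 0.6129, γ^t·E[r] = 0.200820, running G = 3.418320
t=6: π = [0.1858, 0.2969, 0.3281, 0.1892], E[r] = 0.6128, γ^t·E[r] = 0.160654, running G = 3.578974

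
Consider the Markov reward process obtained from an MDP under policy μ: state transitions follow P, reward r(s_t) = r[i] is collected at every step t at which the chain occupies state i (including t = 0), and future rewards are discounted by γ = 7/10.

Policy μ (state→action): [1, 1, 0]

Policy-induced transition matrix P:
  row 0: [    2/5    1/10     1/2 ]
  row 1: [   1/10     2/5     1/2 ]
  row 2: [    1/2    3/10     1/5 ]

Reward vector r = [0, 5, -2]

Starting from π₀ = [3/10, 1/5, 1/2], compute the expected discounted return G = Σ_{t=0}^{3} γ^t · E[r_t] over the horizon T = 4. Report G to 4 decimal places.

G = 0.8134

t=0: π = [0.3000, 0.2000, 0.5000], E[r] = 0.0000, γ^t·E[r] = 0.000000, running G = 0.000000
t=1: π = [0.3900, 0.2600, 0.3500], E[r] = 0.6000, γ^t·E[r] = 0.420000, running G = 0.420000
t=2: π = [0.3570, 0.2480, 0.3950], E[r] = 0.4500, γ^t·E[r] = 0.220500, running G = 0.640500
t=3: π = [0.3651, 0.2534, 0.3815], E[r] = 0.5040, γ^t·E[r] = 0.172872, running G = 0.813372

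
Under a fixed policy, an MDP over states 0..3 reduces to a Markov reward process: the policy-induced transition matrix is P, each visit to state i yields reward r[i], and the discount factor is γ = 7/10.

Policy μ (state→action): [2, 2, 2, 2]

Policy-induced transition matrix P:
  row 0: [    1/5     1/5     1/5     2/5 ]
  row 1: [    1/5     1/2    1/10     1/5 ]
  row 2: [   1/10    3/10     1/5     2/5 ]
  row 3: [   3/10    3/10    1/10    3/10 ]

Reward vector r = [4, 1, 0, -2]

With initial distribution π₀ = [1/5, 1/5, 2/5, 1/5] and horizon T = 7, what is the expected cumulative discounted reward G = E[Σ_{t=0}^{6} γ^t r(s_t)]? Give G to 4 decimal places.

t=0: π = [0.2000, 0.2000, 0.4000, 0.2000], E[r] = 0.6000, γ^t·E[r] = 0.600000, running G = 0.600000
t=1: π = [0.1800, 0.3200, 0.1600, 0.3400], E[r] = 0.3600, γ^t·E[r] = 0.252000, running G = 0.852000
t=2: π = [0.2180, 0.3460, 0.1340, 0.3020], E[r] = 0.6140, γ^t·E[r] = 0.300860, running G = 1.152860
t=3: π = [0.2168, 0.3474, 0.1352, 0.3006], E[r] = 0.6134, γ^t·E[r] = 0.210396, running G = 1.363256
t=4: π = [0.2165, 0.3478, 0.1352, 0.3005], E[r] = 0.6130, γ^t·E[r] = 0.147191, running G = 1.510447
t=5: π = [0.2165, 0.3479, 0.1352, 0.3004], E[r] = 0.6132, γ^t·E[r] = 0.103064, running G = 1.613511
t=6: π = [0.2165, 0.3479, 0.1352, 0.3004], E[r] = 0.6133, γ^t·E[r] = 0.072149, running G = 1.685660

G = 1.6857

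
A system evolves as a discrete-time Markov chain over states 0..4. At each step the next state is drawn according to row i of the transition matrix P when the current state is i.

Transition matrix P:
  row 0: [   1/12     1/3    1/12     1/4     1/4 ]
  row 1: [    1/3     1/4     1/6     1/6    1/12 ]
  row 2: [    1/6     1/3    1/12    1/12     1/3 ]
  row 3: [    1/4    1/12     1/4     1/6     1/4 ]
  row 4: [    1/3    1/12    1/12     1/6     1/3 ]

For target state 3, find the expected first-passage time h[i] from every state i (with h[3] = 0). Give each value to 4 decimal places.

h = [5.2134, 5.6281, 6.1124, 0.0000, 5.5743]

First-step conditioning: h[3] = 0; for i ≠ 3, h[i] = 1 + Σ_k P[i][k]·h[k].
  h[0] = 1 + 1/12·h[0] + 1/3·h[1] + 1/12·h[2] + 1/4·h[4]
  h[1] = 1 + 1/3·h[0] + 1/4·h[1] + 1/6·h[2] + 1/12·h[4]
  h[2] = 1 + 1/6·h[0] + 1/3·h[1] + 1/12·h[2] + 1/3·h[4]
  h[4] = 1 + 1/3·h[0] + 1/12·h[1] + 1/12·h[2] + 1/3·h[4]
Solving the 4×4 linear system over states ≠ 3 gives exactly h = [19764/3791, 21336/3791, 23172/3791, 0, 21132/3791] (h[3] = 0 is the target).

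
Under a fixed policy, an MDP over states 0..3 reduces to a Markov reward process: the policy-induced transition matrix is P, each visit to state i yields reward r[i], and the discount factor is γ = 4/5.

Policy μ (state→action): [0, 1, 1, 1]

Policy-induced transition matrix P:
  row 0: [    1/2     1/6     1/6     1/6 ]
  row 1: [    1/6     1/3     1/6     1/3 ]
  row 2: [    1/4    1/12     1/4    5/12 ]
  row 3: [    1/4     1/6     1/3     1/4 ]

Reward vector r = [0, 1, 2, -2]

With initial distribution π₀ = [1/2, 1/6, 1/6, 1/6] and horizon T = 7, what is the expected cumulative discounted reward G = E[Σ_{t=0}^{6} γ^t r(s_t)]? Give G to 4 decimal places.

t=0: π = [0.5000, 0.1667, 0.1667, 0.1667], E[r] = 0.1667, γ^t·E[r] = 0.166667, running G = 0.166667
t=1: π = [0.3611, 0.1806, 0.2083, 0.2500], E[r] = 0.0972, γ^t·E[r] = 0.077778, running G = 0.244444
t=2: π = [0.3252, 0.1794, 0.2257, 0.2697], E[r] = 0.0914, γ^t·E[r] = 0.058519, running G = 0.302963
t=3: π = [0.3164, 0.1778, 0.2304, 0.2755], E[r] = 0.0877, γ^t·E[r] = 0.044889, running G = 0.347852
t=4: π = [0.3143, 0.1771, 0.2318, 0.2769], E[r] = 0.0869, γ^t·E[r] = 0.035612, running G = 0.383463
t=5: π = [0.3138, 0.1769, 0.2321, 0.2772], E[r] = 0.0867, γ^t·E[r] = 0.028416, running G = 0.411880
t=6: π = [0.3137, 0.1768, 0.2322, 0.2773], E[r] = 0.0867, γ^t·E[r] = 0.022720, running G = 0.434600

G = 0.4346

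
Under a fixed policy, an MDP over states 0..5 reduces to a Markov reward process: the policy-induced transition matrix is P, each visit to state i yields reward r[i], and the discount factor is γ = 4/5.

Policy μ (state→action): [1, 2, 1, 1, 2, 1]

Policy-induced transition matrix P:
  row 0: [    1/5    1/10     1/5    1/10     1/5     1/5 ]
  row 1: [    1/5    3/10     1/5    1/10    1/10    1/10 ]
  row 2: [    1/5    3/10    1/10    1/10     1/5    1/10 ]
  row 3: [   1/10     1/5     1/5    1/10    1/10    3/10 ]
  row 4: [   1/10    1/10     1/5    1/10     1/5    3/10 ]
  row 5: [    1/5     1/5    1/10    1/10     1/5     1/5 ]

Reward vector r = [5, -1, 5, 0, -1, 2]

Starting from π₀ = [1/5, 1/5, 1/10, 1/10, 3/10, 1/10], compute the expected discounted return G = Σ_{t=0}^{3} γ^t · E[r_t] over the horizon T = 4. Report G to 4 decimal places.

G = 4.5587

t=0: π = [0.2000, 0.2000, 0.1000, 0.1000, 0.3000, 0.1000], E[r] = 1.2000, γ^t·E[r] = 1.200000, running G = 1.200000
t=1: π = [0.1600, 0.1800, 0.1800, 0.1000, 0.1700, 0.2100], E[r] = 1.7700, γ^t·E[r] = 1.416000, running G = 2.616000
t=2: π = [0.1730, 0.2030, 0.1610, 0.1000, 0.1720, 0.1910], E[r] = 1.6770, γ^t·E[r] = 1.073280, running G = 3.689280
t=3: π = [0.1728, 0.2019, 0.1648, 0.1000, 0.1697, 0.1908], E[r] = 1.6980, γ^t·E[r] = 0.869376, running G = 4.558656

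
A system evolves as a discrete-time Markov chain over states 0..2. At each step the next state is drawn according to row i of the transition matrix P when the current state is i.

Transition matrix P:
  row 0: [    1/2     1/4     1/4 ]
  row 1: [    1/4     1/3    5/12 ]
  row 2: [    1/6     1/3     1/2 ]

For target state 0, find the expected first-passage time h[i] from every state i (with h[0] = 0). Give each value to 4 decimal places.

First-step conditioning: h[0] = 0; for i ≠ 0, h[i] = 1 + Σ_k P[i][k]·h[k].
  h[1] = 1 + 1/3·h[1] + 5/12·h[2]
  h[2] = 1 + 1/3·h[1] + 1/2·h[2]
Solving the 2×2 linear system over states ≠ 0 gives exactly h = [0, 33/7, 36/7] (h[0] = 0 is the target).

h = [0.0000, 4.7143, 5.1429]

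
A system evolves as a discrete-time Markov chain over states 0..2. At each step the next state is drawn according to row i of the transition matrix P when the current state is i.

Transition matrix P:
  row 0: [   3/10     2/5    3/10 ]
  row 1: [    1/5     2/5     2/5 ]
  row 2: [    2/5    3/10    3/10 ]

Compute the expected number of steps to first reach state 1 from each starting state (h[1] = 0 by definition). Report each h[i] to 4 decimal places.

First-step conditioning: h[1] = 0; for i ≠ 1, h[i] = 1 + Σ_k P[i][k]·h[k].
  h[0] = 1 + 3/10·h[0] + 3/10·h[2]
  h[2] = 1 + 2/5·h[0] + 3/10·h[2]
Solving the 2×2 linear system over states ≠ 1 gives exactly h = [100/37, 0, 110/37] (h[1] = 0 is the target).

h = [2.7027, 0.0000, 2.9730]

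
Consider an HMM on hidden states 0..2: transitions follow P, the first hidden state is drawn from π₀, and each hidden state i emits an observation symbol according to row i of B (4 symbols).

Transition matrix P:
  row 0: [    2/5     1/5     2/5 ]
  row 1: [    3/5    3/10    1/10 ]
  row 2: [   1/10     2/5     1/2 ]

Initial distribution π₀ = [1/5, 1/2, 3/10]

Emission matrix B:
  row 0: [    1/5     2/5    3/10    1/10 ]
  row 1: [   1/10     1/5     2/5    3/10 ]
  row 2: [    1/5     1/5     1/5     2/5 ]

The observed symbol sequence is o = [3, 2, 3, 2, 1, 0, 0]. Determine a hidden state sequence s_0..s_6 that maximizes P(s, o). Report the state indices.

t=0: δ = [2.000e-02, 1.500e-01, 1.200e-01]  (obs o_0=3)
t=1: δ = [2.700e-02, 1.920e-02, 1.200e-02]  ψ = [1, 2, 2]  (obs o_1=2)
t=2: δ = [1.152e-03, 1.728e-03, 4.320e-03]  ψ = [1, 1, 0]  (obs o_2=3)
t=3: δ = [3.110e-04, 6.912e-04, 4.320e-04]  ψ = [1, 2, 2]  (obs o_3=2)
t=4: δ = [1.659e-04, 4.147e-05, 4.320e-05]  ψ = [1, 1, 2]  (obs o_4=1)
t=5: δ = [1.327e-05, 3.318e-06, 1.327e-05]  ψ = [0, 0, 0]  (obs o_5=0)
t=6: δ = [1.062e-06, 5.308e-07, 1.327e-06]  ψ = [0, 2, 2]  (obs o_6=0)
backtrack: best end state = 2; path = [1, 0, 2, 1, 0, 2, 2]

path = [1, 0, 2, 1, 0, 2, 2]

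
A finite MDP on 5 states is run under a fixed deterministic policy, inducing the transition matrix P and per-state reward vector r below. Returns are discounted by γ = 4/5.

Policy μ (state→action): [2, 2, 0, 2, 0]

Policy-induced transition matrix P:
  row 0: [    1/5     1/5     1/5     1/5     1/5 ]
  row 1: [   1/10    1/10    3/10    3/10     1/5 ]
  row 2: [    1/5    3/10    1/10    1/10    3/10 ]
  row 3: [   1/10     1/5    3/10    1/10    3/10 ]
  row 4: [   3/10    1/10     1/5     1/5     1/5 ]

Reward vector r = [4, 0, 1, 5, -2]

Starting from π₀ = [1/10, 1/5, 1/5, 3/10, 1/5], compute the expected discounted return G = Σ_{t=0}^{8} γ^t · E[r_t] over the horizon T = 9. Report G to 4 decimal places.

G = 6.2032

t=0: π = [0.1000, 0.2000, 0.2000, 0.3000, 0.2000], E[r] = 1.7000, γ^t·E[r] = 1.700000, running G = 1.700000
t=1: π = [0.1700, 0.1800, 0.2300, 0.1700, 0.2500], E[r] = 1.2600, γ^t·E[r] = 1.008000, running G = 2.708000
t=2: π = [0.1900, 0.1800, 0.2120, 0.1780, 0.2400], E[r] = 1.3820, γ^t·E[r] = 0.884480, running G = 3.592480
t=3: π = [0.1882, 0.1792, 0.2146, 0.1790, 0.2390], E[r] = 1.3844, γ^t·E[r] = 0.708813, running G = 4.301293
t=4: π = [0.1881, 0.1796, 0.2144, 0.1786, 0.2394], E[r] = 1.3808, γ^t·E[r] = 0.565559, running G = 4.866852
t=5: π = [0.1881, 0.1795, 0.2144, 0.1787, 0.2393], E[r] = 1.3816, γ^t·E[r] = 0.452731, running G = 5.319583
t=6: π = [0.1881, 0.1796, 0.2144, 0.1786, 0.2393], E[r] = 1.3814, γ^t·E[r] = 0.362137, running G = 5.681720
t=7: π = [0.1881, 0.1796, 0.2144, 0.1787, 0.2393], E[r] = 1.3815, γ^t·E[r] = 0.289717, running G = 5.971437
t=8: π = [0.1881, 0.1796, 0.2144, 0.1787, 0.2393], E[r] = 1.3815, γ^t·E[r] = 0.231773, running G = 6.203210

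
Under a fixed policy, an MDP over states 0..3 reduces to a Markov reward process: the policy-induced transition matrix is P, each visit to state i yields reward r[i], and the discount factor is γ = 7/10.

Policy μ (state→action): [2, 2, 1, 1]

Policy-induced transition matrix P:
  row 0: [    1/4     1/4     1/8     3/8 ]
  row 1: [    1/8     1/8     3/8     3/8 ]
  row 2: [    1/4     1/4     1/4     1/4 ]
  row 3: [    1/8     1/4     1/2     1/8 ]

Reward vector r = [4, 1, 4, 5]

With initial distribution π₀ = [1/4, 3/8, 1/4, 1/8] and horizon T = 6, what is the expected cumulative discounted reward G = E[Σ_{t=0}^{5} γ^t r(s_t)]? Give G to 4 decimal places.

G = 10.0550

t=0: π = [0.2500, 0.3750, 0.2500, 0.1250], E[r] = 3.0000, γ^t·E[r] = 3.000000, running G = 3.000000
t=1: π = [0.1875, 0.2031, 0.2969, 0.3125], E[r] = 3.7031, γ^t·E[r] = 2.592188, running G = 5.592188
t=2: π = [0.1855, 0.2246, 0.3301, 0.2598], E[r] = 3.5859, γ^t·E[r] = 1.757109, running G = 7.349297
t=3: π = [0.1895, 0.2219, 0.3198, 0.2688], E[r] = 3.6030, γ^t·E[r] = 1.235838, running G = 8.585135
t=4: π = [0.1887, 0.2223, 0.3213, 0.2678], E[r] = 3.6010, γ^t·E[r] = 0.864611, running G = 9.449746
t=5: π = [0.1887, 0.2222, 0.3212, 0.2679], E[r] = 3.6012, γ^t·E[r] = 0.605259, running G = 10.055005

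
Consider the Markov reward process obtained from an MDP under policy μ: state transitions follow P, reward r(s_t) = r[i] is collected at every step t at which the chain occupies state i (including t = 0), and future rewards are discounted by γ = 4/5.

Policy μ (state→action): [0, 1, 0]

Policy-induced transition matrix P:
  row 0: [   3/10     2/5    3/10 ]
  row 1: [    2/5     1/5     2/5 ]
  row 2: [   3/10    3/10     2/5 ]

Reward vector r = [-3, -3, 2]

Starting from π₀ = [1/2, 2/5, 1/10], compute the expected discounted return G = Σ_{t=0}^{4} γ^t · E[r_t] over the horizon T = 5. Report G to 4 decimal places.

t=0: π = [0.5000, 0.4000, 0.1000], E[r] = -2.5000, γ^t·E[r] = -2.500000, running G = -2.500000
t=1: π = [0.3400, 0.3100, 0.3500], E[r] = -1.2500, γ^t·E[r] = -1.000000, running G = -3.500000
t=2: π = [0.3310, 0.3030, 0.3660], E[r] = -1.1700, γ^t·E[r] = -0.748800, running G = -4.248800
t=3: π = [0.3303, 0.3028, 0.3669], E[r] = -1.1655, γ^t·E[r] = -0.596736, running G = -4.845536
t=4: π = [0.3303, 0.3028, 0.3670], E[r] = -1.1652, γ^t·E[r] = -0.477245, running G = -5.322781

G = -5.3228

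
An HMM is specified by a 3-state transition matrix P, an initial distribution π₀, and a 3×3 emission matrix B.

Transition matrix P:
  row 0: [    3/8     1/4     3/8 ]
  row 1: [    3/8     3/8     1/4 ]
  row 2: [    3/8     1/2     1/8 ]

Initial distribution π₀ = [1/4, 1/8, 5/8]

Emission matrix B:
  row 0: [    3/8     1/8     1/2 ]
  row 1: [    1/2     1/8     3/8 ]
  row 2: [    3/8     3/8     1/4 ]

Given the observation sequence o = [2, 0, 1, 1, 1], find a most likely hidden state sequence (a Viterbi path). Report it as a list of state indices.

path = [2, 1, 2, 0, 2]

t=0: δ = [1.250e-01, 4.688e-02, 1.562e-01]  (obs o_0=2)
t=1: δ = [2.197e-02, 3.906e-02, 1.758e-02]  ψ = [2, 2, 0]  (obs o_1=0)
t=2: δ = [1.831e-03, 1.831e-03, 3.662e-03]  ψ = [1, 1, 1]  (obs o_2=1)
t=3: δ = [1.717e-04, 2.289e-04, 2.575e-04]  ψ = [2, 2, 0]  (obs o_3=1)
t=4: δ = [1.207e-05, 1.609e-05, 2.414e-05]  ψ = [2, 2, 0]  (obs o_4=1)
backtrack: best end state = 2; path = [2, 1, 2, 0, 2]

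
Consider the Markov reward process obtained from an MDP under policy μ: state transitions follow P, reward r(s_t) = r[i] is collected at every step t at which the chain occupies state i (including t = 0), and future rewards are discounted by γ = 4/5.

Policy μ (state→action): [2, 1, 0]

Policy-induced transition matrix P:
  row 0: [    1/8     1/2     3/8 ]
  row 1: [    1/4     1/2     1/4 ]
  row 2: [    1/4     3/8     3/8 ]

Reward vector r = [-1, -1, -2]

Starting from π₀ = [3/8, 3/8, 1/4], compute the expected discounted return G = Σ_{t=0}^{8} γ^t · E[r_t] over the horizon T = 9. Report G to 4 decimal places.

t=0: π = [0.3750, 0.3750, 0.2500], E[r] = -1.2500, γ^t·E[r] = -1.250000, running G = -1.250000
t=1: π = [0.2031, 0.4688, 0.3281], E[r] = -1.3281, γ^t·E[r] = -1.062500, running G = -2.312500
t=2: π = [0.2246, 0.4590, 0.3164], E[r] = -1.3164, γ^t·E[r] = -0.842500, running G = -3.155000
t=3: π = [0.2219, 0.4604, 0.3176], E[r] = -1.3176, γ^t·E[r] = -0.674625, running G = -3.829625
t=4: π = [0.2223, 0.4603, 0.3174], E[r] = -1.3174, γ^t·E[r] = -0.539625, running G = -4.369250
t=5: π = [0.2222, 0.4603, 0.3175], E[r] = -1.3175, γ^t·E[r] = -0.431706, running G = -4.800956
t=6: π = [0.2222, 0.4603, 0.3175], E[r] = -1.3175, γ^t·E[r] = -0.345364, running G = -5.146321
t=7: π = [0.2222, 0.4603, 0.3175], E[r] = -1.3175, γ^t·E[r] = -0.276291, running G = -5.422612
t=8: π = [0.2222, 0.4603, 0.3175], E[r] = -1.3175, γ^t·E[r] = -0.221033, running G = -5.643645

G = -5.6436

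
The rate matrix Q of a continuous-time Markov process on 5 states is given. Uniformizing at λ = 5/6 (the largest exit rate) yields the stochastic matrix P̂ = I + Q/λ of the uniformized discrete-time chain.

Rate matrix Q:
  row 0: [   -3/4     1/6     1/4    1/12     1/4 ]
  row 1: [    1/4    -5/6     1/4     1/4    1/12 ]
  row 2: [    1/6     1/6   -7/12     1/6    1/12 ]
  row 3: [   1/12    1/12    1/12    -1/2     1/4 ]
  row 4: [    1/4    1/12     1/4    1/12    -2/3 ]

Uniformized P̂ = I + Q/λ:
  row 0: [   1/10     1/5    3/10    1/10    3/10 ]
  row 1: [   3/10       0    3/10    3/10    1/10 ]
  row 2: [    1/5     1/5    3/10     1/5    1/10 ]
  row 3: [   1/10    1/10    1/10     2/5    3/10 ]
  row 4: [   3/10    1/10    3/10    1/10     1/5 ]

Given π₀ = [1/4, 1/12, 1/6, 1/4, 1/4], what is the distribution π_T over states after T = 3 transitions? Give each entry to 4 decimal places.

π = [0.1920, 0.1325, 0.2572, 0.2161, 0.2023]

t=0: π = [0.2500, 0.0833, 0.1667, 0.2500, 0.2500]
t=1: π = [0.1833, 0.1333, 0.2500, 0.2083, 0.2250]
t=2: π = [0.1967, 0.1300, 0.2583, 0.2142, 0.2008]
t=3: π = [0.1920, 0.1325, 0.2572, 0.2161, 0.2023]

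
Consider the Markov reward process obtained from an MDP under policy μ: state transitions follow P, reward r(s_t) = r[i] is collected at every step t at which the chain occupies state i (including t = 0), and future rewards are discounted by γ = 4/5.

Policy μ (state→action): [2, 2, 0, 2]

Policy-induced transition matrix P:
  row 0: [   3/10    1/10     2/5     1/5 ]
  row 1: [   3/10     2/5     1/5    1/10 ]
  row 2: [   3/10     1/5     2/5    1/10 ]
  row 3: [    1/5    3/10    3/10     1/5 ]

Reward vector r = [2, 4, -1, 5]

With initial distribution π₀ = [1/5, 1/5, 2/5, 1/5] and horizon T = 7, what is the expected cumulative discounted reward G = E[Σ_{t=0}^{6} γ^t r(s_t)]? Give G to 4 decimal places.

t=0: π = [0.2000, 0.2000, 0.4000, 0.2000], E[r] = 1.8000, γ^t·E[r] = 1.800000, running G = 1.800000
t=1: π = [0.2800, 0.2400, 0.3400, 0.1400], E[r] = 1.8800, γ^t·E[r] = 1.504000, running G = 3.304000
t=2: π = [0.2860, 0.2340, 0.3380, 0.1420], E[r] = 1.8800, γ^t·E[r] = 1.203200, running G = 4.507200
t=3: π = [0.2858, 0.2324, 0.3390, 0.1428], E[r] = 1.8762, γ^t·E[r] = 0.960614, running G = 5.467814
t=4: π = [0.2857, 0.2322, 0.3392, 0.1429], E[r] = 1.8752, γ^t·E[r] = 0.768090, running G = 6.235905
t=5: π = [0.2857, 0.2322, 0.3393, 0.1429], E[r] = 1.8750, γ^t·E[r] = 0.614413, running G = 6.850318
t=6: π = [0.2857, 0.2321, 0.3393, 0.1429], E[r] = 1.8750, γ^t·E[r] = 0.491522, running G = 7.341840

G = 7.3418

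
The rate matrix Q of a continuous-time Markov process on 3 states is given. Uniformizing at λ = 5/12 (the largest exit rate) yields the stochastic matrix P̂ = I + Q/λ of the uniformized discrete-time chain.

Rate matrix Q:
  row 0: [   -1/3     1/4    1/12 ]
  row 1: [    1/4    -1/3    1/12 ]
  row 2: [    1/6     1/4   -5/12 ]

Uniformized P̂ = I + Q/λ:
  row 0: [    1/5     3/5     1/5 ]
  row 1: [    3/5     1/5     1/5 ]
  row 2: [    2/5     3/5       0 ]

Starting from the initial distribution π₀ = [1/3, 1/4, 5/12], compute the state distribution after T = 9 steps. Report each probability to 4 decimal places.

π = [0.4047, 0.4286, 0.1667]

t=0: π = [0.3333, 0.2500, 0.4167]
t=1: π = [0.3833, 0.5000, 0.1167]
t=2: π = [0.4233, 0.4000, 0.1767]
t=3: π = [0.3953, 0.4400, 0.1647]
t=4: π = [0.4089, 0.4240, 0.1671]
t=5: π = [0.4030, 0.4304, 0.1666]
t=6: π = [0.4055, 0.4278, 0.1667]
t=7: π = [0.4045, 0.4289, 0.1667]
t=8: π = [0.4049, 0.4285, 0.1667]
t=9: π = [0.4047, 0.4286, 0.1667]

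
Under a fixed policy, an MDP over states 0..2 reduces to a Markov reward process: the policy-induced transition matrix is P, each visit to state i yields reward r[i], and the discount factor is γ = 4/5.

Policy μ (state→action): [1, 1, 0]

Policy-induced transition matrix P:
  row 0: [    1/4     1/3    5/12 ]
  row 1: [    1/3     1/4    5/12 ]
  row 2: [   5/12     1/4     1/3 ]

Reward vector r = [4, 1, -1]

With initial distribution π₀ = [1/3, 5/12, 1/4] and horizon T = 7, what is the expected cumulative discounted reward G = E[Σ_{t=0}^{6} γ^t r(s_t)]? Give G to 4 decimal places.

G = 5.1277

t=0: π = [0.3333, 0.4167, 0.2500], E[r] = 1.5000, γ^t·E[r] = 1.500000, running G = 1.500000
t=1: π = [0.3264, 0.2778, 0.3958], E[r] = 1.1875, γ^t·E[r] = 0.950000, running G = 2.450000
t=2: π = [0.3391, 0.2772, 0.3837], E[r] = 1.2500, γ^t·E[r] = 0.800000, running G = 3.250000
t=3: π = [0.3370, 0.2783, 0.3847], E[r] = 1.2418, γ^t·E[r] = 0.635778, running G = 3.885778
t=4: π = [0.3373, 0.2781, 0.3846], E[r] = 1.2427, γ^t·E[r] = 0.509007, running G = 4.394785
t=5: π = [0.3373, 0.2781, 0.3846], E[r] = 1.2426, γ^t·E[r] = 0.407173, running G = 4.801959
t=6: π = [0.3373, 0.2781, 0.3846], E[r] = 1.2426, γ^t·E[r] = 0.325741, running G = 5.127700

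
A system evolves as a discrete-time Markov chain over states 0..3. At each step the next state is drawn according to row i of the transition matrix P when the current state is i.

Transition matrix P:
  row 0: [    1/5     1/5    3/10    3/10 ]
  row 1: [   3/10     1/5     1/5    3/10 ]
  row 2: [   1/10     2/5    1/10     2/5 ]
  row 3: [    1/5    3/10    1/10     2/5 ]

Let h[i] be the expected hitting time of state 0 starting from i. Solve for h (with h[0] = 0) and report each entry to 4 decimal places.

h = [0.0000, 4.2553, 5.0638, 4.6383]

First-step conditioning: h[0] = 0; for i ≠ 0, h[i] = 1 + Σ_k P[i][k]·h[k].
  h[1] = 1 + 1/5·h[1] + 1/5·h[2] + 3/10·h[3]
  h[2] = 1 + 2/5·h[1] + 1/10·h[2] + 2/5·h[3]
  h[3] = 1 + 3/10·h[1] + 1/10·h[2] + 2/5·h[3]
Solving the 3×3 linear system over states ≠ 0 gives exactly h = [0, 200/47, 238/47, 218/47] (h[0] = 0 is the target).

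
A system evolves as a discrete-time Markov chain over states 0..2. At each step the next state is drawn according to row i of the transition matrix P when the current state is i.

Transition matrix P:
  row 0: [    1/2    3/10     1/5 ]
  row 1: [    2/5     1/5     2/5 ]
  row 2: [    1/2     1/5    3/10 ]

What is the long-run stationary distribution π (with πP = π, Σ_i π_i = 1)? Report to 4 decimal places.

Balance equations π_j = Σ_i π_i·P[i][j]:
  π_0 = 1/2·π_0 + 2/5·π_1 + 1/2·π_2
  π_1 = 3/10·π_0 + 1/5·π_1 + 1/5·π_2
  normalize: π_0 + π_1 + π_2 = 1
Solving the linear system gives exactly π = [48/101, 25/101, 28/101].

π = [0.4752, 0.2475, 0.2772]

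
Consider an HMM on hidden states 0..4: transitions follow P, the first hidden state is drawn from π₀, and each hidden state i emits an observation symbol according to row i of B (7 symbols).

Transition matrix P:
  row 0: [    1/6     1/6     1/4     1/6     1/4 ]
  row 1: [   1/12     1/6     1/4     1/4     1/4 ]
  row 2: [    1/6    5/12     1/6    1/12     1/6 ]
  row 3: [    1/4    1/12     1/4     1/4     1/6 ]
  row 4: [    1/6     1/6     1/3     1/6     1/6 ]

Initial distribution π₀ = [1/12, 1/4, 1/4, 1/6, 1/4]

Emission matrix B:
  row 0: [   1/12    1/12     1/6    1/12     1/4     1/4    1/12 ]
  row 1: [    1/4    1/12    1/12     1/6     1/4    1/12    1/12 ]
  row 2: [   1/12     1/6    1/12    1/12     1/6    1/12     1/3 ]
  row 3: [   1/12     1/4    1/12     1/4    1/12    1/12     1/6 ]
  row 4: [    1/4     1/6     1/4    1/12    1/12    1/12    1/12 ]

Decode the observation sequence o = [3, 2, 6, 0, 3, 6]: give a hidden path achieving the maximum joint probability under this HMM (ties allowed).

path = [1, 4, 2, 1, 3, 2]

t=0: δ = [6.944e-03, 4.167e-02, 2.083e-02, 4.167e-02, 2.083e-02]  (obs o_0=3)
t=1: δ = [1.736e-03, 7.234e-04, 8.681e-04, 8.681e-04, 2.604e-03]  ψ = [3, 2, 1, 1, 1]  (obs o_1=2)
t=2: δ = [3.617e-05, 3.617e-05, 2.894e-04, 7.234e-05, 3.617e-05]  ψ = [4, 4, 4, 4, 0]  (obs o_2=6)
t=3: δ = [4.019e-06, 3.014e-05, 4.019e-06, 2.009e-06, 1.206e-05]  ψ = [2, 2, 2, 2, 2]  (obs o_3=0)
t=4: δ = [2.093e-07, 8.372e-07, 6.279e-07, 1.884e-06, 6.279e-07]  ψ = [1, 1, 1, 1, 1]  (obs o_4=3)
t=5: δ = [3.925e-08, 2.180e-08, 1.570e-07, 7.849e-08, 2.616e-08]  ψ = [3, 2, 3, 3, 3]  (obs o_5=6)
backtrack: best end state = 2; path = [1, 4, 2, 1, 3, 2]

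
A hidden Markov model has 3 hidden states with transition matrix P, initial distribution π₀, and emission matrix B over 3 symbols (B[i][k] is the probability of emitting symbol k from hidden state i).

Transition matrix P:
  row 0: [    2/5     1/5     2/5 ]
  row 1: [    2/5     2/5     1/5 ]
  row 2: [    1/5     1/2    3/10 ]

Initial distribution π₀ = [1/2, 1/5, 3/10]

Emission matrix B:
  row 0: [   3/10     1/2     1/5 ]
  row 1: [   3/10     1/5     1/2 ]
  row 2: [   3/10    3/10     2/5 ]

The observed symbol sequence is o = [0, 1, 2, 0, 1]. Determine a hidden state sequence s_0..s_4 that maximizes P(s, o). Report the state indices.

t=0: δ = [1.500e-01, 6.000e-02, 9.000e-02]  (obs o_0=0)
t=1: δ = [3.000e-02, 9.000e-03, 1.800e-02]  ψ = [0, 2, 0]  (obs o_1=1)
t=2: δ = [2.400e-03, 4.500e-03, 4.800e-03]  ψ = [0, 2, 0]  (obs o_2=2)
t=3: δ = [5.400e-04, 7.200e-04, 4.320e-04]  ψ = [1, 2, 2]  (obs o_3=0)
t=4: δ = [1.440e-04, 5.760e-05, 6.480e-05]  ψ = [1, 1, 0]  (obs o_4=1)
backtrack: best end state = 0; path = [0, 0, 2, 1, 0]

path = [0, 0, 2, 1, 0]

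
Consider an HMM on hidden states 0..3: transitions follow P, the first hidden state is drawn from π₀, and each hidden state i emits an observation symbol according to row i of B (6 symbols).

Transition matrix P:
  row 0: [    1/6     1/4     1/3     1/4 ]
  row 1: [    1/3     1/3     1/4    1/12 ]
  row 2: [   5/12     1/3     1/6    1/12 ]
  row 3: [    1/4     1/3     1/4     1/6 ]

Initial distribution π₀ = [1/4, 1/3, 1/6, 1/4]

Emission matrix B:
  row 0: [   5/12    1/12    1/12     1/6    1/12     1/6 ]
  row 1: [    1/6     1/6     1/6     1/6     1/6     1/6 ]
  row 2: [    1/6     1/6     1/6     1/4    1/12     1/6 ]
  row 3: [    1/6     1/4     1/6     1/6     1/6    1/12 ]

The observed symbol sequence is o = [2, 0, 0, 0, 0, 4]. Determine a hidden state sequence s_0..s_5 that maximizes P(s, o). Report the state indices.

t=0: δ = [2.083e-02, 5.556e-02, 2.778e-02, 4.167e-02]  (obs o_0=2)
t=1: δ = [7.716e-03, 3.086e-03, 2.315e-03, 1.157e-03]  ψ = [1, 1, 1, 3]  (obs o_1=0)
t=2: δ = [5.358e-04, 3.215e-04, 4.287e-04, 3.215e-04]  ψ = [0, 0, 0, 0]  (obs o_2=0)
t=3: δ = [7.442e-05, 2.381e-05, 2.977e-05, 2.233e-05]  ψ = [2, 2, 0, 0]  (obs o_3=0)
t=4: δ = [5.168e-06, 3.101e-06, 4.135e-06, 3.101e-06]  ψ = [0, 0, 0, 0]  (obs o_4=0)
t=5: δ = [1.436e-07, 2.297e-07, 1.436e-07, 2.153e-07]  ψ = [2, 2, 0, 0]  (obs o_5=4)
backtrack: best end state = 1; path = [1, 0, 2, 0, 2, 1]

path = [1, 0, 2, 0, 2, 1]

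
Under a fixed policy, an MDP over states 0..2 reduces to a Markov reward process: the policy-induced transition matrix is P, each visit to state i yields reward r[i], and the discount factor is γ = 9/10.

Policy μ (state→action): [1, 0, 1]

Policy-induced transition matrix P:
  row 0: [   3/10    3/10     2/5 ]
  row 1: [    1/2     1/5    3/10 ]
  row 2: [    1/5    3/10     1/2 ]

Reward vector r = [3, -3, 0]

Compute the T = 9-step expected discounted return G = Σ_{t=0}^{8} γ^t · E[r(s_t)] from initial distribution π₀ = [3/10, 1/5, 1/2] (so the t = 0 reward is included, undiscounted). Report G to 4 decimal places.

G = 0.8400

t=0: π = [0.3000, 0.2000, 0.5000], E[r] = 0.3000, γ^t·E[r] = 0.300000, running G = 0.300000
t=1: π = [0.2900, 0.2800, 0.4300], E[r] = 0.0300, γ^t·E[r] = 0.027000, running G = 0.327000
t=2: π = [0.3130, 0.2720, 0.4150], E[r] = 0.1230, γ^t·E[r] = 0.099630, running G = 0.426630
t=3: π = [0.3129, 0.2728, 0.4143], E[r] = 0.1203, γ^t·E[r] = 0.087699, running G = 0.514329
t=4: π = [0.3131, 0.2727, 0.4142], E[r] = 0.1212, γ^t·E[r] = 0.079539, running G = 0.593868
t=5: π = [0.3131, 0.2727, 0.4141], E[r] = 0.1212, γ^t·E[r] = 0.071569, running G = 0.665437
t=6: π = [0.3131, 0.2727, 0.4141], E[r] = 0.1212, γ^t·E[r] = 0.064417, running G = 0.729854
t=7: π = [0.3131, 0.2727, 0.4141], E[r] = 0.1212, γ^t·E[r] = 0.057975, running G = 0.787829
t=8: π = [0.3131, 0.2727, 0.4141], E[r] = 0.1212, γ^t·E[r] = 0.052178, running G = 0.840007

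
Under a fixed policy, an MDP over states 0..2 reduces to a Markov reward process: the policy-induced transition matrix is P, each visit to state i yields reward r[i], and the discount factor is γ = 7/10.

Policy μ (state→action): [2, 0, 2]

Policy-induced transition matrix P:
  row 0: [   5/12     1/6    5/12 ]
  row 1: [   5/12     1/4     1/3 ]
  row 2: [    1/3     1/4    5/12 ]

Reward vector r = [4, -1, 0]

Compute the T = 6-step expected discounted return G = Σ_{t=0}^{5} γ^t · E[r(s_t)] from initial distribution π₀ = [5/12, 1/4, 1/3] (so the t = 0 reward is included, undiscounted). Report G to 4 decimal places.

t=0: π = [0.4167, 0.2500, 0.3333], E[r] = 1.4167, γ^t·E[r] = 1.416667, running G = 1.416667
t=1: π = [0.3889, 0.2153, 0.3958], E[r] = 1.3403, γ^t·E[r] = 0.938194, running G = 2.354861
t=2: π = [0.3837, 0.2176, 0.3987], E[r] = 1.3171, γ^t·E[r] = 0.645394, running G = 3.000255
t=3: π = [0.3834, 0.2180, 0.3985], E[r] = 1.3157, γ^t·E[r] = 0.451296, running G = 3.451550
t=4: π = [0.3835, 0.2180, 0.3985], E[r] = 1.3158, γ^t·E[r] = 0.315918, running G = 3.767468
t=5: π = [0.3835, 0.2180, 0.3985], E[r] = 1.3158, γ^t·E[r] = 0.221145, running G = 3.988613

G = 3.9886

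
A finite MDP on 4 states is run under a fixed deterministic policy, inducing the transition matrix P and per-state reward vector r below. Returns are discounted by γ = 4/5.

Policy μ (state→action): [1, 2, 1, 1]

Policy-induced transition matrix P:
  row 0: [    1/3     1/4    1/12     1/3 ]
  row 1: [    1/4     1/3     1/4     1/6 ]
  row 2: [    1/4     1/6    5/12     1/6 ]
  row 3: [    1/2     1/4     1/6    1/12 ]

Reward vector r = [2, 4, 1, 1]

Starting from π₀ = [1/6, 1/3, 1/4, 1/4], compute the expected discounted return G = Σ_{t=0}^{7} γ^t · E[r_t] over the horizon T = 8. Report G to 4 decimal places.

t=0: π = [0.1667, 0.3333, 0.2500, 0.2500], E[r] = 2.1667, γ^t·E[r] = 2.166667, running G = 2.166667
t=1: π = [0.3264, 0.2569, 0.2431, 0.1736], E[r] = 2.0972, γ^t·E[r] = 1.677778, running G = 3.844444
t=2: π = [0.3206, 0.2512, 0.2216, 0.2066], E[r] = 2.0741, γ^t·E[r] = 1.327407, running G = 5.171852
t=3: π = [0.3284, 0.2525, 0.2163, 0.2029], E[r] = 2.0857, γ^t·E[r] = 1.067901, running G = 6.239753
t=4: π = [0.3281, 0.2530, 0.2144, 0.2045], E[r] = 2.0871, γ^t·E[r] = 0.854887, running G = 7.094640
t=5: π = [0.3285, 0.2532, 0.2140, 0.2043], E[r] = 2.0881, γ^t·E[r] = 0.684233, running G = 7.778873
t=6: π = [0.3284, 0.2533, 0.2139, 0.2044], E[r] = 2.0882, γ^t·E[r] = 0.547422, running G = 8.326295
t=7: π = [0.3285, 0.2533, 0.2139, 0.2044], E[r] = 2.0883, γ^t·E[r] = 0.437950, running G = 8.764245

G = 8.7642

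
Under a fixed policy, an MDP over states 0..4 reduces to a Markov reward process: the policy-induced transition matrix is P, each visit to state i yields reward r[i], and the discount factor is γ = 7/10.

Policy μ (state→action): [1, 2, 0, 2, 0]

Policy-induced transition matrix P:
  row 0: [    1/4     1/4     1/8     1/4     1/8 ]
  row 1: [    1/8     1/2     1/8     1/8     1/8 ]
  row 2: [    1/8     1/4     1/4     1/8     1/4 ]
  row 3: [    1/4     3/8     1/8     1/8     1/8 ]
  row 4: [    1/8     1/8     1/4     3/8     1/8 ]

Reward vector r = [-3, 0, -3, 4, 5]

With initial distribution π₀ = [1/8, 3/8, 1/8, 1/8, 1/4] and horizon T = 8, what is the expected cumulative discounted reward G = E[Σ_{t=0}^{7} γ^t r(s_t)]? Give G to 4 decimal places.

G = 2.0297

t=0: π = [0.1250, 0.3750, 0.1250, 0.1250, 0.2500], E[r] = 1.0000, γ^t·E[r] = 1.000000, running G = 1.000000
t=1: π = [0.1563, 0.3281, 0.1719, 0.2031, 0.1406], E[r] = 0.5313, γ^t·E[r] = 0.371875, running G = 1.371875
t=2: π = [0.1699, 0.3398, 0.1641, 0.1797, 0.1465], E[r] = 0.4492, γ^t·E[r] = 0.220117, running G = 1.591992
t=3: π = [0.1687, 0.3391, 0.1638, 0.1829, 0.1455], E[r] = 0.4614, γ^t·E[r] = 0.158269, running G = 1.750261
t=4: π = [0.1689, 0.3394, 0.1637, 0.1825, 0.1455], E[r] = 0.4594, γ^t·E[r] = 0.110305, running G = 1.860566
t=5: π = [0.1689, 0.3395, 0.1636, 0.1825, 0.1455], E[r] = 0.4595, γ^t·E[r] = 0.077234, running G = 1.937800
t=6: π = [0.1689, 0.3395, 0.1636, 0.1825, 0.1455], E[r] = 0.4595, γ^t·E[r] = 0.054060, running G = 1.991860
t=7: π = [0.1689, 0.3395, 0.1636, 0.1825, 0.1455], E[r] = 0.4595, γ^t·E[r] = 0.037842, running G = 2.029702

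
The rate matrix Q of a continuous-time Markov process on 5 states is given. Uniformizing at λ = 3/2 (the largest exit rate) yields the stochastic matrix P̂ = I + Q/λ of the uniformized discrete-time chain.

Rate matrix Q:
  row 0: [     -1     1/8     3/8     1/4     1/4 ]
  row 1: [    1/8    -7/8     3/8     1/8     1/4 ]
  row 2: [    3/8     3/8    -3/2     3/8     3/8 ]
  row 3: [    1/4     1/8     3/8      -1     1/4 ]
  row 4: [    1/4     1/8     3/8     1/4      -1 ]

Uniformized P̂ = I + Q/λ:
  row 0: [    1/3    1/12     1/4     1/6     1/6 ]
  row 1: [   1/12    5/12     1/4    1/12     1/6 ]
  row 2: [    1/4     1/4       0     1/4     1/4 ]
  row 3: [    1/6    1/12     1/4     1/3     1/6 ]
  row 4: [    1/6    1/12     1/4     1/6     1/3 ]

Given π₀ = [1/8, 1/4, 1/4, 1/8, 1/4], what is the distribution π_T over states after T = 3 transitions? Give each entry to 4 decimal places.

t=0: π = [0.1250, 0.2500, 0.2500, 0.1250, 0.2500]
t=1: π = [0.1875, 0.2083, 0.1875, 0.1875, 0.2292]
t=2: π = [0.1962, 0.1840, 0.2031, 0.1962, 0.2205]
t=3: π = [0.2010, 0.1785, 0.1992, 0.2010, 0.2203]

π = [0.2010, 0.1785, 0.1992, 0.2010, 0.2203]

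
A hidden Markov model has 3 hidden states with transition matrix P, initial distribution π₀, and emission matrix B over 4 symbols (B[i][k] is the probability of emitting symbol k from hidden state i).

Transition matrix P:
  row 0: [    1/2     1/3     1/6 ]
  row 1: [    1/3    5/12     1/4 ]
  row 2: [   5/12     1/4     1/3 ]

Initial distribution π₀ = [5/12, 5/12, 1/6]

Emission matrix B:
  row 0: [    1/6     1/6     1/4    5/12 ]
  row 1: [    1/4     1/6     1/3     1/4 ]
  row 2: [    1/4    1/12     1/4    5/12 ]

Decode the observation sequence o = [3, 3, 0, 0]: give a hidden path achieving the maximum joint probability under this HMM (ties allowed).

path = [0, 0, 1, 1]

t=0: δ = [1.736e-01, 1.042e-01, 6.944e-02]  (obs o_0=3)
t=1: δ = [3.617e-02, 1.447e-02, 1.206e-02]  ψ = [0, 0, 0]  (obs o_1=3)
t=2: δ = [3.014e-03, 3.014e-03, 1.507e-03]  ψ = [0, 0, 0]  (obs o_2=0)
t=3: δ = [2.512e-04, 3.140e-04, 1.884e-04]  ψ = [0, 1, 1]  (obs o_3=0)
backtrack: best end state = 1; path = [0, 0, 1, 1]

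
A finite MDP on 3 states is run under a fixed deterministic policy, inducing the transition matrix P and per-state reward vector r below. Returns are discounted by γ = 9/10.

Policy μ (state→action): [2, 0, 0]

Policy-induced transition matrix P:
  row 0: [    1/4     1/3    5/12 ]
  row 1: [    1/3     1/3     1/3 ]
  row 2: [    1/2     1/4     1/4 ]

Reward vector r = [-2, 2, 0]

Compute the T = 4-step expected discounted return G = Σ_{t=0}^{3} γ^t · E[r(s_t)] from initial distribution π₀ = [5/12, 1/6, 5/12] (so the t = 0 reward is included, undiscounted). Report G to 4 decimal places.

t=0: π = [0.4167, 0.1667, 0.4167], E[r] = -0.5000, γ^t·E[r] = -0.500000, running G = -0.500000
t=1: π = [0.3681, 0.2986, 0.3333], E[r] = -0.1389, γ^t·E[r] = -0.125000, running G = -0.625000
t=2: π = [0.3582, 0.3056, 0.3362], E[r] = -0.1053, γ^t·E[r] = -0.085313, running G = -0.710313
t=3: π = [0.3595, 0.3053, 0.3352], E[r] = -0.1084, γ^t·E[r] = -0.079031, running G = -0.789344

G = -0.7893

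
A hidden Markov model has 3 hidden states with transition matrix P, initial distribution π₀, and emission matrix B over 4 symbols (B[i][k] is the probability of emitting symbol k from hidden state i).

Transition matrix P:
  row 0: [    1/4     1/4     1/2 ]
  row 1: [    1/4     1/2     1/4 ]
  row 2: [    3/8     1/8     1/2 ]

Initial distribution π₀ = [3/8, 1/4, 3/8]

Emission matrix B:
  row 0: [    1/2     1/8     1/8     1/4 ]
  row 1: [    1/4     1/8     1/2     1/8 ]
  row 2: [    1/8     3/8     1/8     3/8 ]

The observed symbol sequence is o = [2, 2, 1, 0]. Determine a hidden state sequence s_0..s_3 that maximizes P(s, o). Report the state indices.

path = [1, 1, 2, 0]

t=0: δ = [4.688e-02, 1.250e-01, 4.688e-02]  (obs o_0=2)
t=1: δ = [3.906e-03, 3.125e-02, 3.906e-03]  ψ = [1, 1, 1]  (obs o_1=2)
t=2: δ = [9.766e-04, 1.953e-03, 2.930e-03]  ψ = [1, 1, 1]  (obs o_2=1)
t=3: δ = [5.493e-04, 2.441e-04, 1.831e-04]  ψ = [2, 1, 2]  (obs o_3=0)
backtrack: best end state = 0; path = [1, 1, 2, 0]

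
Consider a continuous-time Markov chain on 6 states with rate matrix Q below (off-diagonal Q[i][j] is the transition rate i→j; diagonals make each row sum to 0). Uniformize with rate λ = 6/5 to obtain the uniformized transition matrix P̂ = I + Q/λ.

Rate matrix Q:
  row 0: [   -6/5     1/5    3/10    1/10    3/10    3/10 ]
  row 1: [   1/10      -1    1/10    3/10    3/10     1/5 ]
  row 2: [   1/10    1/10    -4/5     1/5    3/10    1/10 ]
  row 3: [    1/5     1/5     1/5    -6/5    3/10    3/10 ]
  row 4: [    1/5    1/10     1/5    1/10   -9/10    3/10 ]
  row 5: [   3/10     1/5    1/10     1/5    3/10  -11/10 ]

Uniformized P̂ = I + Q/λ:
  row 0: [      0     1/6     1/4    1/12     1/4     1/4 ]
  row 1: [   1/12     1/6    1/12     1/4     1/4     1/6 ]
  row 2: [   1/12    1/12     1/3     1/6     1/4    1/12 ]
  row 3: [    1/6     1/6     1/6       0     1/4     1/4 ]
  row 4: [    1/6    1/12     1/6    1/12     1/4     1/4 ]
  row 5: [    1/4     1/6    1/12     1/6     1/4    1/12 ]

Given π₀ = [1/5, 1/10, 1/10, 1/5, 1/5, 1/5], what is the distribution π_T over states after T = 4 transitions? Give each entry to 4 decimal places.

t=0: π = [0.2000, 0.1000, 0.1000, 0.2000, 0.2000, 0.2000]
t=1: π = [0.1333, 0.1417, 0.1750, 0.1083, 0.2500, 0.1917]
t=2: π = [0.1340, 0.1313, 0.1792, 0.1285, 0.2500, 0.1771]
t=3: π = [0.1332, 0.1309, 0.1820, 0.1242, 0.2500, 0.1797]
t=4: π = [0.1334, 0.1307, 0.1822, 0.1249, 0.2500, 0.1788]

π = [0.1334, 0.1307, 0.1822, 0.1249, 0.2500, 0.1788]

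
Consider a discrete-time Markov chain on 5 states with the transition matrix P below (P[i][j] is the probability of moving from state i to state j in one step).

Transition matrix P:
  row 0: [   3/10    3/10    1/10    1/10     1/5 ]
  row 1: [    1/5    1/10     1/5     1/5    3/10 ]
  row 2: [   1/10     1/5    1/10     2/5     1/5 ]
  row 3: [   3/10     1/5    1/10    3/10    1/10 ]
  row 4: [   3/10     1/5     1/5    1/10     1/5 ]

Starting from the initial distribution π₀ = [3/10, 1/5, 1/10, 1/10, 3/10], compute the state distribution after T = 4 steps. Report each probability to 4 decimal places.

t=0: π = [0.3000, 0.2000, 0.1000, 0.1000, 0.3000]
t=1: π = [0.2600, 0.2100, 0.1500, 0.1700, 0.2100]
t=2: π = [0.2490, 0.2050, 0.1420, 0.2000, 0.2040]
t=3: π = [0.2511, 0.2044, 0.1409, 0.2031, 0.2005]
t=4: π = [0.2514, 0.2047, 0.1405, 0.2033, 0.2001]

π = [0.2514, 0.2047, 0.1405, 0.2033, 0.2001]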